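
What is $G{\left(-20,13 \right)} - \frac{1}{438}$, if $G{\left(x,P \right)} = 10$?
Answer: $\frac{4379}{438} \approx 9.9977$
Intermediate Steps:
$G{\left(-20,13 \right)} - \frac{1}{438} = 10 - \frac{1}{438} = \frac{4379}{438}$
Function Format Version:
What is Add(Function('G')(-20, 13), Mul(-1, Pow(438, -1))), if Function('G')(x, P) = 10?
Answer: Rational(4379, 438) ≈ 9.9977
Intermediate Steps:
Add(Function('G')(-20, 13), Mul(-1, Pow(438, -1))) = Add(10, Mul(-1, Pow(438, -1))) = Add(10, Mul(-1, Rational(1, 438))) = Add(10, Rational(-1, 438)) = Rational(4379, 438)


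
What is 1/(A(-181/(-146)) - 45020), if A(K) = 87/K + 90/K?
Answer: -181/8122778 ≈ -2.2283e-5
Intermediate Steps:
A(K) = 177/K
1/(A(-181/(-146)) - 45020) = 1/(177/((-181/(-146))) - 45020) = 1/(177/((-181*(-1/146))) - 45020) = 1/(177/(181/146) - 45020) = 1/(177*(146/181) - 45020) = 1/(25842/181 - 45020) = 1/(-8122778/181) = -181/8122778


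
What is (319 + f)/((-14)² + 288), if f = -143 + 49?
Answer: 225/484 ≈ 0.46488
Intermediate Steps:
f = -94
(319 + f)/((-14)² + 288) = (319 - 94)/((-14)² + 288) = 225/(196 + 288) = 225/484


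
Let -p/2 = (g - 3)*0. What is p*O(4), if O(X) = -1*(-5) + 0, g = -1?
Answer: 0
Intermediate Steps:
O(X) = 5 (O(X) = 5 + 0 = 5)
p = 0 (p = -2*(-1 - 3)*0 = -(-8)*0 = -2*0 = 0)
p*O(4) = 0*5 = 0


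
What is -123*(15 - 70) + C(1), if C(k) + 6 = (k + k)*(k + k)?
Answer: 6763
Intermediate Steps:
C(k) = -6 + 4*k**2 (C(k) = -6 + (k + k)*(k + k) = -6 + (2*k)*(2*k) = -6 + 4*k**2)
-123*(15 - 70) + C(1) = -123*(15 - 70) + (-6 + 4*1**2) = -123*(-55) + (-6 + 4*1) = 6765 + (-6 + 4) = 6765 - 2 = 6763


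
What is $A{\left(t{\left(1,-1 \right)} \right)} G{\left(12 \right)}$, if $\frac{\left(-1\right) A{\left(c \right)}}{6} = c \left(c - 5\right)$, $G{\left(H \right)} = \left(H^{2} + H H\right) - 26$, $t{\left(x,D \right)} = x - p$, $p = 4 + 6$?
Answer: $-198072$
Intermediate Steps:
$p = 10$
$t{\left(x,D \right)} = -10 + x$ ($t{\left(x,D \right)} = x - 10 = -10 + x$)
$G{\left(H \right)} = -26 + 2 H^{2}$ ($G{\left(H \right)} = \left(H^{2} + H^{2}\right) - 26 = 2 H^{2} - 26 = -26 + 2 H^{2}$)
$A{\left(c \right)} = - 6 c \left(-5 + c\right)$ ($A{\left(c \right)} = - 6 c \left(c - 5\right) = - 6 c \left(-5 + c\right)$)
$A{\left(t{\left(1,-1 \right)} \right)} G{\left(12 \right)} = 6 \left(-10 + 1\right) \left(5 - \left(-10 + 1\right)\right) \left(-26 + 2 \cdot 12^{2}\right) = 6 \left(-9\right) \left(5 - -9\right) \left(-26 + 2 \cdot 144\right) = 6 \left(-9\right) \left(5 + 9\right) \left(-26 + 288\right) = 6 \left(-9\right) 14 \cdot 262 = \left(-756\right) 262 = -198072$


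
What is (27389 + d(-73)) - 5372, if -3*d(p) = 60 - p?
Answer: 65918/3 ≈ 21973.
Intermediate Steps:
d(p) = -20 + p/3 (d(p) = -(60 - p)/3 = -20 + p/3)
(27389 + d(-73)) - 5372 = (27389 + (-20 + (⅓)*(-73))) - 5372 = (27389 + (-20 - 73/3)) - 5372 = (27389 - 133/3) - 5372 = 82034/3 - 5372 = 65918/3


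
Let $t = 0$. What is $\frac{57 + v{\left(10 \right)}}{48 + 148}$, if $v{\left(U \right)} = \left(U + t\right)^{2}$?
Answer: $\frac{157}{196} \approx 0.80102$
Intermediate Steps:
$v{\left(U \right)} = U^{2}$ ($v{\left(U \right)} = \left(U + 0\right)^{2} = U^{2}$)
$\frac{57 + v{\left(10 \right)}}{48 + 148} = \frac{57 + 10^{2}}{48 + 148} = \frac{57 + 100}{196} = 157 \cdot \frac{1}{196} = \frac{157}{196}$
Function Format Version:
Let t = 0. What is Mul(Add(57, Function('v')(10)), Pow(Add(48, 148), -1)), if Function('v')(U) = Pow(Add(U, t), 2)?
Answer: Rational(157, 196) ≈ 0.80102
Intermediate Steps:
Function('v')(U) = Pow(U, 2) (Function('v')(U) = Pow(Add(U, 0), 2) = Pow(U, 2))
Mul(Add(57, Function('v')(10)), Pow(Add(48, 148), -1)) = Mul(Add(57, Pow(10, 2)), Pow(Add(48, 148), -1)) = Mul(Add(57, 100), Pow(196, -1)) = Mul(157, Rational(1, 196)) = Rational(157, 196)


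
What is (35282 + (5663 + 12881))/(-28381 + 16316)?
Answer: -53826/12065 ≈ -4.4613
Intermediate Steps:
(35282 + (5663 + 12881))/(-28381 + 16316) = (35282 + 18544)/(-12065) = 53826*(-1/12065) = -53826/12065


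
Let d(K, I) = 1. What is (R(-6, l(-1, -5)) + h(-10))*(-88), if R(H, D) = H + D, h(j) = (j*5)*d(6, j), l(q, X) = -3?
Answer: 5192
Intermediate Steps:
h(j) = 5*j (h(j) = (j*5)*1 = (5*j)*1 = 5*j)
R(H, D) = D + H
(R(-6, l(-1, -5)) + h(-10))*(-88) = ((-3 - 6) + 5*(-10))*(-88) = (-9 - 50)*(-88) = -59*(-88) = 5192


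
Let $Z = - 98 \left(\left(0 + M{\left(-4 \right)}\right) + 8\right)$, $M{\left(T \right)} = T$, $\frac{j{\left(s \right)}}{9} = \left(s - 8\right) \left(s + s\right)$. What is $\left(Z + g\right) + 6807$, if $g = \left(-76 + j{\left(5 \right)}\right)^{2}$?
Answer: $126131$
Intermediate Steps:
$j{\left(s \right)} = 18 s \left(-8 + s\right)$ ($j{\left(s \right)} = 9 \left(s - 8\right) \left(s + s\right) = 9 \left(-8 + s\right) 2 s = 9 \cdot 2 s \left(-8 + s\right) = 18 s \left(-8 + s\right)$)
$g = 119716$ ($g = \left(-76 + 18 \cdot 5 \left(-8 + 5\right)\right)^{2} = \left(-76 + 18 \cdot 5 \left(-3\right)\right)^{2} = \left(-76 - 270\right)^{2} = \left(-346\right)^{2} = 119716$)
$Z = -392$ ($Z = - 98 \left(\left(0 - 4\right) + 8\right) = - 98 \left(-4 + 8\right) = \left(-98\right) 4 = -392$)
$\left(Z + g\right) + 6807 = \left(-392 + 119716\right) + 6807 = 119324 + 6807 = 126131$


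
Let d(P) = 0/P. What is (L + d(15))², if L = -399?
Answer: 159201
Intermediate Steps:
d(P) = 0
(L + d(15))² = (-399 + 0)² = (-399)² = 159201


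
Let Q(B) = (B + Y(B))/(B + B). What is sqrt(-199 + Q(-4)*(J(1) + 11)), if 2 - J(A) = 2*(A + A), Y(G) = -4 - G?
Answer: I*sqrt(778)/2 ≈ 13.946*I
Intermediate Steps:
J(A) = 2 - 4*A (J(A) = 2 - 2*(A + A) = 2 - 2*2*A = 2 - 4*A)
Q(B) = -2/B (Q(B) = (B + (-4 - B))/(B + B) = -4*1/(2*B) = -2/B)
sqrt(-199 + Q(-4)*(J(1) + 11)) = sqrt(-199 + (-2/(-4))*((2 - 4*1) + 11)) = sqrt(-199 + (-2*(-1/4))*((2 - 4) + 11)) = sqrt(-199 + (-2 + 11)/2) = sqrt(-199 + (1/2)*9) = sqrt(-199 + 9/2) = sqrt(-389/2) = I*sqrt(778)/2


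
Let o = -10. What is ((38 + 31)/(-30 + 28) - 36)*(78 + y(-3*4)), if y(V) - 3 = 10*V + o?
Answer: 6909/2 ≈ 3454.5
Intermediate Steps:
y(V) = -7 + 10*V (y(V) = 3 + (10*V - 10) = 3 + (-10 + 10*V) = -7 + 10*V)
((38 + 31)/(-30 + 28) - 36)*(78 + y(-3*4)) = ((38 + 31)/(-30 + 28) - 36)*(78 + (-7 + 10*(-3*4))) = (69/(-2) - 36)*(78 + (-7 + 10*(-12))) = (69*(-½) - 36)*(78 + (-7 - 120)) = (-69/2 - 36)*(78 - 127) = -141/2*(-49) = 6909/2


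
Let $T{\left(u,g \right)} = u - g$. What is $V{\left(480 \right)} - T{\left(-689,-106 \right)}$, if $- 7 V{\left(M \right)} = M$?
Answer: $\frac{3601}{7} \approx 514.43$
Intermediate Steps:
$V{\left(M \right)} = - \frac{M}{7}$
$V{\left(480 \right)} - T{\left(-689,-106 \right)} = \left(- \frac{1}{7}\right) 480 - \left(-689 - -106\right) = - \frac{480}{7} - \left(-689 + 106\right) = - \frac{480}{7} - -583 = - \frac{480}{7} + 583 = \frac{3601}{7}$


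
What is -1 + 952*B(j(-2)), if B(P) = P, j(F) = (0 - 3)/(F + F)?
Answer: 713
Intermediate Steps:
j(F) = -3/(2*F) (j(F) = -3*1/(2*F) = -3/(2*F))
-1 + 952*B(j(-2)) = -1 + 952*(-3/2/(-2)) = -1 + 952*(-3/2*(-1/2)) = -1 + 952*(3/4) = -1 + 714 = 713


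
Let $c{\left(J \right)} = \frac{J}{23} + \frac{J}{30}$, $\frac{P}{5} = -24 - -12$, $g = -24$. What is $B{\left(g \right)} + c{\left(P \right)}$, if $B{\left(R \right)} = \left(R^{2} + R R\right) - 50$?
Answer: $\frac{25240}{23} \approx 1097.4$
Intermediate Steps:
$P = -60$ ($P = 5 \left(-24 - -12\right) = 5 \left(-24 + 12\right) = 5 \left(-12\right) = -60$)
$B{\left(R \right)} = -50 + 2 R^{2}$ ($B{\left(R \right)} = \left(R^{2} + R^{2}\right) - 50 = 2 R^{2} - 50 = -50 + 2 R^{2}$)
$c{\left(J \right)} = \frac{53 J}{690}$ ($c{\left(J \right)} = J \frac{1}{23} + J \frac{1}{30} = \frac{J}{23} + \frac{J}{30} = \frac{53 J}{690}$)
$B{\left(g \right)} + c{\left(P \right)} = \left(-50 + 2 \left(-24\right)^{2}\right) + \frac{53}{690} \left(-60\right) = \left(-50 + 2 \cdot 576\right) - \frac{106}{23} = \left(-50 + 1152\right) - \frac{106}{23} = 1102 - \frac{106}{23} = \frac{25240}{23}$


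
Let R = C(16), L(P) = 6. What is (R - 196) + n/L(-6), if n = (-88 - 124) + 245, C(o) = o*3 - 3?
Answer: -291/2 ≈ -145.50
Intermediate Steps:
C(o) = -3 + 3*o (C(o) = 3*o - 3 = -3 + 3*o)
R = 45 (R = -3 + 3*16 = -3 + 48 = 45)
n = 33 (n = -212 + 245 = 33)
(R - 196) + n/L(-6) = (45 - 196) + 33/6 = -151 + (⅙)*33 = -151 + 11/2 = -291/2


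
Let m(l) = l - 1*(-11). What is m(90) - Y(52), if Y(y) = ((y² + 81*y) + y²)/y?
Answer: -84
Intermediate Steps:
m(l) = 11 + l (m(l) = l + 11 = 11 + l)
Y(y) = (2*y² + 81*y)/y
m(90) - Y(52) = (11 + 90) - (81 + 2*52) = 101 - (81 + 104) = 101 - 1*185 = 101 - 185 = -84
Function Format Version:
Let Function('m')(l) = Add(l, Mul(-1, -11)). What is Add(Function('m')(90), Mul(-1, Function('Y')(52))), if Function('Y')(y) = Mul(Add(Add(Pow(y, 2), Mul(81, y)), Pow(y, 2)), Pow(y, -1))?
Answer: -84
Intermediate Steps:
Function('m')(l) = Add(11, l) (Function('m')(l) = Add(l, 11) = Add(11, l))
Function('Y')(y) = Mul(Pow(y, -1), Add(Mul(2, Pow(y, 2)), Mul(81, y))) (Function('Y')(y) = Mul(Add(Mul(2, Pow(y, 2)), Mul(81, y)), Pow(y, -1)) = Mul(Pow(y, -1), Add(Mul(2, Pow(y, 2)), Mul(81, y))))
Add(Function('m')(90), Mul(-1, Function('Y')(52))) = Add(Add(11, 90), Mul(-1, Add(81, Mul(2, 52)))) = Add(101, Mul(-1, Add(81, 104))) = Add(101, Mul(-1, 185)) = Add(101, -185) = -84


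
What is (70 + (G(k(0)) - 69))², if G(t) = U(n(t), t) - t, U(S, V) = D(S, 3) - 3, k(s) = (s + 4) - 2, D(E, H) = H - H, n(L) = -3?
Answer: 16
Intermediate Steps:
D(E, H) = 0
k(s) = 2 + s (k(s) = (4 + s) - 2 = 2 + s)
U(S, V) = -3 (U(S, V) = 0 - 3 = -3)
G(t) = -3 - t
(70 + (G(k(0)) - 69))² = (70 + ((-3 - (2 + 0)) - 69))² = (70 + ((-3 - 1*2) - 69))² = (70 + ((-3 - 2) - 69))² = (70 + (-5 - 69))² = (70 - 74)² = (-4)² = 16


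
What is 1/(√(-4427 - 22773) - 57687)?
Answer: -57687/3327817169 - 40*I*√17/3327817169 ≈ -1.7335e-5 - 4.9559e-8*I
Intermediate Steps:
1/(√(-4427 - 22773) - 57687) = 1/(√(-27200) - 57687) = 1/(40*I*√17 - 57687) = 1/(-57687 + 40*I*√17)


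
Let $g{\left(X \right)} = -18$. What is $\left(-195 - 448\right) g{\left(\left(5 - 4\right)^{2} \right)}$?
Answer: $11574$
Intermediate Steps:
$\left(-195 - 448\right) g{\left(\left(5 - 4\right)^{2} \right)} = \left(-195 - 448\right) \left(-18\right) = \left(-643\right) \left(-18\right) = 11574$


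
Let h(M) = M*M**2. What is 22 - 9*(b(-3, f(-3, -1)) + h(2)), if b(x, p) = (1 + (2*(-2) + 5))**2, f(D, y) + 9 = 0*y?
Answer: -86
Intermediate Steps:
h(M) = M**3
f(D, y) = -9 (f(D, y) = -9 + 0*y = -9 + 0 = -9)
b(x, p) = 4 (b(x, p) = (1 + (-4 + 5))**2 = (1 + 1)**2 = 2**2 = 4)
22 - 9*(b(-3, f(-3, -1)) + h(2)) = 22 - 9*(4 + 2**3) = 22 - 9*(4 + 8) = 22 - 9*12 = 22 - 108 = -86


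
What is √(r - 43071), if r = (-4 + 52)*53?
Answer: 3*I*√4503 ≈ 201.31*I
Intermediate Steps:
r = 2544 (r = 48*53 = 2544)
√(r - 43071) = √(2544 - 43071) = √(-40527) = 3*I*√4503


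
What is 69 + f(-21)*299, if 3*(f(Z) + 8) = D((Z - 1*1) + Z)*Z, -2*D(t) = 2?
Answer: -230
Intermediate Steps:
D(t) = -1 (D(t) = -½*2 = -1)
f(Z) = -8 - Z/3 (f(Z) = -8 + (-Z)/3 = -8 - Z/3)
69 + f(-21)*299 = 69 + (-8 - ⅓*(-21))*299 = 69 + (-8 + 7)*299 = 69 - 1*299 = 69 - 299 = -230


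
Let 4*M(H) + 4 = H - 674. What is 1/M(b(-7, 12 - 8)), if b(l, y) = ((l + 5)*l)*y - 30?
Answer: -1/163 ≈ -0.0061350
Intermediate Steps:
b(l, y) = -30 + l*y*(5 + l) (b(l, y) = ((5 + l)*l)*y - 30 = (l*(5 + l))*y - 30 = l*y*(5 + l) - 30 = -30 + l*y*(5 + l))
M(H) = -339/2 + H/4 (M(H) = -1 + (H - 674)/4 = -1 + (-674 + H)/4 = -1 + (-337/2 + H/4) = -339/2 + H/4)
1/M(b(-7, 12 - 8)) = 1/(-339/2 + (-30 + (12 - 8)*(-7)**2 + 5*(-7)*(12 - 8))/4) = 1/(-339/2 + (-30 + 4*49 + 5*(-7)*4)/4) = 1/(-339/2 + (-30 + 196 - 140)/4) = 1/(-339/2 + (1/4)*26) = 1/(-339/2 + 13/2) = 1/(-163) = -1/163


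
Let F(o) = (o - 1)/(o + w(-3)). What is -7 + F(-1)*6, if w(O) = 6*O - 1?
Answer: -32/5 ≈ -6.4000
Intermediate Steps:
w(O) = -1 + 6*O
F(o) = (-1 + o)/(-19 + o) (F(o) = (o - 1)/(o + (-1 + 6*(-3))) = (-1 + o)/(o + (-1 - 18)) = (-1 + o)/(o - 19) = (-1 + o)/(-19 + o))
-7 + F(-1)*6 = -7 + ((-1 - 1)/(-19 - 1))*6 = -7 + (-2/(-20))*6 = -7 - 1/20*(-2)*6 = -7 + (⅒)*6 = -7 + ⅗ = -32/5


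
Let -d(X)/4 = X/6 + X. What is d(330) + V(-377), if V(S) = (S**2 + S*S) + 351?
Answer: 283069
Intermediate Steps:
V(S) = 351 + 2*S**2 (V(S) = (S**2 + S**2) + 351 = 2*S**2 + 351 = 351 + 2*S**2)
d(X) = -14*X/3 (d(X) = -4*(X/6 + X) = -14*X/3)
d(330) + V(-377) = -14/3*330 + (351 + 2*(-377)**2) = -1540 + (351 + 2*142129) = -1540 + (351 + 284258) = -1540 + 284609 = 283069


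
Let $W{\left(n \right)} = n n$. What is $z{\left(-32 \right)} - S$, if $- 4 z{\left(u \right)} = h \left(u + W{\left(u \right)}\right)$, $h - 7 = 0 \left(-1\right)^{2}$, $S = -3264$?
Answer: $1528$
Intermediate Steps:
$W{\left(n \right)} = n^{2}$
$h = 7$ ($h = 7 + 0 \left(-1\right)^{2} = 7 + 0 \cdot 1 = 7 + 0 = 7$)
$z{\left(u \right)} = - \frac{7 u}{4} - \frac{7 u^{2}}{4}$ ($z{\left(u \right)} = - \frac{7 \left(u + u^{2}\right)}{4} = - \frac{7 u + 7 u^{2}}{4} = - \frac{7 u}{4} - \frac{7 u^{2}}{4}$)
$z{\left(-32 \right)} - S = \frac{7}{4} \left(-32\right) \left(-1 - -32\right) - -3264 = \frac{7}{4} \left(-32\right) \left(-1 + 32\right) + 3264 = \frac{7}{4} \left(-32\right) 31 + 3264 = -1736 + 3264 = 1528$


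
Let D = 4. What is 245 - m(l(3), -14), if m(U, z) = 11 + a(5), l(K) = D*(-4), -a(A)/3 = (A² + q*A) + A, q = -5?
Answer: 249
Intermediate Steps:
a(A) = -3*A² + 12*A (a(A) = -3*((A² - 5*A) + A) = -3*(A² - 4*A) = -3*A² + 12*A)
l(K) = -16 (l(K) = 4*(-4) = -16)
m(U, z) = -4 (m(U, z) = 11 + 3*5*(4 - 1*5) = 11 + 3*5*(4 - 5) = 11 + 3*5*(-1) = 11 - 15 = -4)
245 - m(l(3), -14) = 245 - 1*(-4) = 245 + 4 = 249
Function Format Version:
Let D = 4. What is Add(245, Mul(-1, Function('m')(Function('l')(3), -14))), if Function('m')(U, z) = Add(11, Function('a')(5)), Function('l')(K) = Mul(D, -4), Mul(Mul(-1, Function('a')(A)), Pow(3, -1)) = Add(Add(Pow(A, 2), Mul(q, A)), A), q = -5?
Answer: 249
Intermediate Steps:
Function('a')(A) = Add(Mul(-3, Pow(A, 2)), Mul(12, A)) (Function('a')(A) = Mul(-3, Add(Add(Pow(A, 2), Mul(-5, A)), A)) = Mul(-3, Add(Pow(A, 2), Mul(-4, A))) = Add(Mul(-3, Pow(A, 2)), Mul(12, A)))
Function('l')(K) = -16 (Function('l')(K) = Mul(4, -4) = -16)
Function('m')(U, z) = -4 (Function('m')(U, z) = Add(11, Mul(3, 5, Add(4, Mul(-1, 5)))) = Add(11, Mul(3, 5, Add(4, -5))) = Add(11, Mul(3, 5, -1)) = Add(11, -15) = -4)
Add(245, Mul(-1, Function('m')(Function('l')(3), -14))) = Add(245, Mul(-1, -4)) = Add(245, 4) = 249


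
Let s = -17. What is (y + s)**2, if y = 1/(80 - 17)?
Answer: 1144900/3969 ≈ 288.46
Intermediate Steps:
y = 1/63 ≈ 0.015873
(y + s)**2 = (1/63 - 17)**2 = (-1070/63)**2 = 1144900/3969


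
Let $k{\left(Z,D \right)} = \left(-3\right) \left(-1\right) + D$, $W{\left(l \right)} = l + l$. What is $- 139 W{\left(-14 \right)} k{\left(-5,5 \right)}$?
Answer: $31136$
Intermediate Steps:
$W{\left(l \right)} = 2 l$
$k{\left(Z,D \right)} = 3 + D$
$- 139 W{\left(-14 \right)} k{\left(-5,5 \right)} = - 139 \cdot 2 \left(-14\right) \left(3 + 5\right) = \left(-139\right) \left(-28\right) 8 = 3892 \cdot 8 = 31136$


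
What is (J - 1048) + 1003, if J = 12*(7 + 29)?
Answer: 387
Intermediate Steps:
J = 432 (J = 12*36 = 432)
(J - 1048) + 1003 = (432 - 1048) + 1003 = -616 + 1003 = 387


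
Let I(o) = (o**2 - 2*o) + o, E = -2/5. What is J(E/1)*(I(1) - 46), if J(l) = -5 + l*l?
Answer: 5566/25 ≈ 222.64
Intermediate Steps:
E = -2/5 (E = -2*1/5 = -2/5 ≈ -0.40000)
J(l) = -5 + l**2
I(o) = o**2 - o
J(E/1)*(I(1) - 46) = (-5 + (-2/5/1)**2)*(1*(-1 + 1) - 46) = (-5 + (-2/5*1)**2)*(1*0 - 46) = (-5 + (-2/5)**2)*(0 - 46) = (-5 + 4/25)*(-46) = -121/25*(-46) = 5566/25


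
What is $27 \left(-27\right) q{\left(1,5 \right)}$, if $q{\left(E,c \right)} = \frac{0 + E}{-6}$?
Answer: $\frac{243}{2} \approx 121.5$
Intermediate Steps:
$q{\left(E,c \right)} = - \frac{E}{6}$ ($q{\left(E,c \right)} = E \left(- \frac{1}{6}\right) = - \frac{E}{6}$)
$27 \left(-27\right) q{\left(1,5 \right)} = 27 \left(-27\right) \left(\left(- \frac{1}{6}\right) 1\right) = \left(-729\right) \left(- \frac{1}{6}\right) = \frac{243}{2}$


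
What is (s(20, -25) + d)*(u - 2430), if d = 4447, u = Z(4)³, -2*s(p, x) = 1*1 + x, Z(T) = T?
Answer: -10549994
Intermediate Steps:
s(p, x) = -½ - x/2 (s(p, x) = -(1*1 + x)/2 = -(1 + x)/2 = -½ - x/2)
u = 64 (u = 4³ = 64)
(s(20, -25) + d)*(u - 2430) = ((-½ - ½*(-25)) + 4447)*(64 - 2430) = ((-½ + 25/2) + 4447)*(-2366) = (12 + 4447)*(-2366) = 4459*(-2366) = -10549994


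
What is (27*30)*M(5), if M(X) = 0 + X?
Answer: 4050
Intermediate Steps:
M(X) = X
(27*30)*M(5) = (27*30)*5 = 810*5 = 4050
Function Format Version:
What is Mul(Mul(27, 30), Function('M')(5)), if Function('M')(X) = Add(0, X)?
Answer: 4050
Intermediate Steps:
Function('M')(X) = X
Mul(Mul(27, 30), Function('M')(5)) = Mul(Mul(27, 30), 5) = Mul(810, 5) = 4050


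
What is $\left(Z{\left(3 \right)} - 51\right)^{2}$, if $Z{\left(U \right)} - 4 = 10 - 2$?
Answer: $1521$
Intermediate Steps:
$Z{\left(U \right)} = 12$ ($Z{\left(U \right)} = 4 + \left(10 - 2\right) = 4 + 8 = 12$)
$\left(Z{\left(3 \right)} - 51\right)^{2} = \left(12 - 51\right)^{2} = \left(-39\right)^{2} = 1521$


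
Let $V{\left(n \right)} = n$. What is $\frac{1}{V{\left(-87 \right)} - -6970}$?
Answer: $\frac{1}{6883} \approx 0.00014529$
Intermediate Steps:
$\frac{1}{V{\left(-87 \right)} - -6970} = \frac{1}{-87 - -6970} = \frac{1}{-87 + 6970} = \frac{1}{6883}$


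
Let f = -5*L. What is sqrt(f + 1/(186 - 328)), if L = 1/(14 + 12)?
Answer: 2*I*sqrt(42458)/923 ≈ 0.44649*I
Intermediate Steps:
L = 1/26 ≈ 0.038462
f = -5/26 (f = -5*1/26 = -5/26 ≈ -0.19231)
sqrt(f + 1/(186 - 328)) = sqrt(-5/26 + 1/(186 - 328)) = sqrt(-5/26 + 1/(-142)) = sqrt(-5/26 - 1/142) = sqrt(-184/923) = 2*I*sqrt(42458)/923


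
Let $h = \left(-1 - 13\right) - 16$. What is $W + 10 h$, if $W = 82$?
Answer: $-218$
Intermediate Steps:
$h = -30$ ($h = -14 - 16 = -30$)
$W + 10 h = 82 + 10 \left(-30\right) = 82 - 300 = -218$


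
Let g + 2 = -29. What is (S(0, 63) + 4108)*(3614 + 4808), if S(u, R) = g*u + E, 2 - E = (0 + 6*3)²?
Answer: 31885692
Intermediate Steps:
g = -31 (g = -2 - 29 = -31)
E = -322 (E = 2 - (0 + 6*3)² = 2 - (0 + 18)² = 2 - 1*18² = 2 - 1*324 = 2 - 324 = -322)
S(u, R) = -322 - 31*u (S(u, R) = -31*u - 322 = -322 - 31*u)
(S(0, 63) + 4108)*(3614 + 4808) = ((-322 - 31*0) + 4108)*(3614 + 4808) = ((-322 + 0) + 4108)*8422 = (-322 + 4108)*8422 = 3786*8422 = 31885692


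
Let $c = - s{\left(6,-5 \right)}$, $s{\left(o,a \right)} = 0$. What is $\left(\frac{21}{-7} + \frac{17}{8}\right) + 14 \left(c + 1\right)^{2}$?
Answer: $\frac{105}{8} \approx 13.125$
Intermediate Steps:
$c = 0$ ($c = \left(-1\right) 0 = 0$)
$\left(\frac{21}{-7} + \frac{17}{8}\right) + 14 \left(c + 1\right)^{2} = \left(\frac{21}{-7} + \frac{17}{8}\right) + 14 \left(0 + 1\right)^{2} = \left(21 \left(- \frac{1}{7}\right) + 17 \cdot \frac{1}{8}\right) + 14 \cdot 1^{2} = \left(-3 + \frac{17}{8}\right) + 14 \cdot 1 = - \frac{7}{8} + 14 = \frac{105}{8}$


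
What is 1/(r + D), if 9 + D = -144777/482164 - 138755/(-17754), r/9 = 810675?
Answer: 4280169828/31228433722444129 ≈ 1.3706e-7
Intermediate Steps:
r = 7296075 (r = 9*810675 = 7296075)
D = -6355380971/4280169828 (D = -9 + (-144777/482164 - 138755/(-17754)) = -9 + (-144777*1/482164 - 138755*(-1/17754)) = -9 + (-144777/482164 + 138755/17754) = -9 + 32166147481/4280169828 = -6355380971/4280169828 ≈ -1.4848)
1/(r + D) = 1/(7296075 - 6355380971/4280169828) = 1/(31228433722444129/4280169828) = 4280169828/31228433722444129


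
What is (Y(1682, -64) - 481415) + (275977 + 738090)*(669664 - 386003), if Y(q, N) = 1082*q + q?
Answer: 287652599478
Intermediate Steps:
Y(q, N) = 1083*q
(Y(1682, -64) - 481415) + (275977 + 738090)*(669664 - 386003) = (1083*1682 - 481415) + (275977 + 738090)*(669664 - 386003) = (1821606 - 481415) + 1014067*283661 = 1340191 + 287651259287 = 287652599478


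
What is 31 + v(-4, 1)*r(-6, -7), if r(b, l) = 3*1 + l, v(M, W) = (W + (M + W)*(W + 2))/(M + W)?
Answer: 61/3 ≈ 20.333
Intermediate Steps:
v(M, W) = (W + (2 + W)*(M + W))/(M + W) (v(M, W) = (W + (M + W)*(2 + W))/(M + W) = (W + (2 + W)*(M + W))/(M + W))
r(b, l) = 3 + l
31 + v(-4, 1)*r(-6, -7) = 31 + ((1² + 2*(-4) + 3*1 - 4*1)/(-4 + 1))*(3 - 7) = 31 + ((1 - 8 + 3 - 4)/(-3))*(-4) = 31 - ⅓*(-8)*(-4) = 31 + (8/3)*(-4) = 31 - 32/3 = 61/3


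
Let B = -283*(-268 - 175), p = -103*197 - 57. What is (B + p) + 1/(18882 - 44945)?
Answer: 2737162322/26063 ≈ 1.0502e+5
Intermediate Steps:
p = -20348 (p = -20291 - 57 = -20348)
B = 125369 (B = -283*(-443) = 125369)
(B + p) + 1/(18882 - 44945) = (125369 - 20348) + 1/(18882 - 44945) = 105021 + 1/(-26063) = 105021 - 1/26063 = 2737162322/26063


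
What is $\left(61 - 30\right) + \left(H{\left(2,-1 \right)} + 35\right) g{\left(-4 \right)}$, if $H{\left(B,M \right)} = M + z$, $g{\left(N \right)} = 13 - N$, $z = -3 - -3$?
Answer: $609$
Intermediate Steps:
$z = 0$ ($z = -3 + 3 = 0$)
$H{\left(B,M \right)} = M$ ($H{\left(B,M \right)} = M + 0 = M$)
$\left(61 - 30\right) + \left(H{\left(2,-1 \right)} + 35\right) g{\left(-4 \right)} = \left(61 - 30\right) + \left(-1 + 35\right) \left(13 - -4\right) = \left(61 - 30\right) + 34 \left(13 + 4\right) = 31 + 34 \cdot 17 = 31 + 578 = 609$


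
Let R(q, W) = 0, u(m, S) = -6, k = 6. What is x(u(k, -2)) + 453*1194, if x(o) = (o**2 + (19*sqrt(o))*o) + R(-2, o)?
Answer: 540918 - 114*I*sqrt(6) ≈ 5.4092e+5 - 279.24*I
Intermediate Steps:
x(o) = o**2 + 19*o**(3/2) (x(o) = (o**2 + (19*sqrt(o))*o) + 0 = (o**2 + 19*o**(3/2)) + 0 = o**2 + 19*o**(3/2))
x(u(k, -2)) + 453*1194 = ((-6)**2 + 19*(-6)**(3/2)) + 453*1194 = (36 + 19*(-6*I*sqrt(6))) + 540882 = (36 - 114*I*sqrt(6)) + 540882 = 540918 - 114*I*sqrt(6)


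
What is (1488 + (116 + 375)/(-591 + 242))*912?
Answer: 473164752/349 ≈ 1.3558e+6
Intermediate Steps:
(1488 + (116 + 375)/(-591 + 242))*912 = (1488 + 491/(-349))*912 = (1488 + 491*(-1/349))*912 = (1488 - 491/349)*912 = (518821/349)*912 = 473164752/349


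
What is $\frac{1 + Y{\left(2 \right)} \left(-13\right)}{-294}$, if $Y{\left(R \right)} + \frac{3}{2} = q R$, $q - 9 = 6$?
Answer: $\frac{739}{588} \approx 1.2568$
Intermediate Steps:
$q = 15$ ($q = 9 + 6 = 15$)
$Y{\left(R \right)} = - \frac{3}{2} + 15 R$
$\frac{1 + Y{\left(2 \right)} \left(-13\right)}{-294} = \frac{1 + \left(- \frac{3}{2} + 15 \cdot 2\right) \left(-13\right)}{-294} = \left(1 + \left(- \frac{3}{2} + 30\right) \left(-13\right)\right) \left(- \frac{1}{294}\right) = \left(1 + \frac{57}{2} \left(-13\right)\right) \left(- \frac{1}{294}\right) = \left(1 - \frac{741}{2}\right) \left(- \frac{1}{294}\right) = \left(- \frac{739}{2}\right) \left(- \frac{1}{294}\right) = \frac{739}{588}$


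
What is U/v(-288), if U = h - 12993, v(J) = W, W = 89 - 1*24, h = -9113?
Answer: -22106/65 ≈ -340.09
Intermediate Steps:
W = 65 (W = 89 - 24 = 65)
v(J) = 65
U = -22106 (U = -9113 - 12993 = -22106)
U/v(-288) = -22106/65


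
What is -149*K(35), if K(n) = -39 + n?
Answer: 596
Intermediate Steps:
-149*K(35) = -149*(-39 + 35) = -149*(-4) = 596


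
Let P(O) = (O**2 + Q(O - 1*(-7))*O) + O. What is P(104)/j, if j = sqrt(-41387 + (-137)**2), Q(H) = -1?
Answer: -5408*I*sqrt(22618)/11309 ≈ -71.918*I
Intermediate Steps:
j = I*sqrt(22618) (j = sqrt(-41387 + 18769) = sqrt(-22618) = I*sqrt(22618) ≈ 150.39*I)
P(O) = O**2 (P(O) = (O**2 - O) + O = O**2)
P(104)/j = 104**2/((I*sqrt(22618))) = 10816*(-I*sqrt(22618)/22618) = -5408*I*sqrt(22618)/11309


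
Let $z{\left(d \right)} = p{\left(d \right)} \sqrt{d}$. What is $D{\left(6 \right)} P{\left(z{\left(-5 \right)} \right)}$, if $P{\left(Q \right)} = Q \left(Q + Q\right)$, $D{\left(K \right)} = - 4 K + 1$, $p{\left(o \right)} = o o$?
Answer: $143750$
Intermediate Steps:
$p{\left(o \right)} = o^{2}$
$z{\left(d \right)} = d^{\frac{5}{2}}$ ($z{\left(d \right)} = d^{2} \sqrt{d} = d^{\frac{5}{2}}$)
$D{\left(K \right)} = 1 - 4 K$
$P{\left(Q \right)} = 2 Q^{2}$ ($P{\left(Q \right)} = Q 2 Q = 2 Q^{2}$)
$D{\left(6 \right)} P{\left(z{\left(-5 \right)} \right)} = \left(1 - 24\right) 2 \left(\left(-5\right)^{\frac{5}{2}}\right)^{2} = \left(1 - 24\right) 2 \left(25 i \sqrt{5}\right)^{2} = - 23 \cdot 2 \left(-3125\right) = \left(-23\right) \left(-6250\right) = 143750$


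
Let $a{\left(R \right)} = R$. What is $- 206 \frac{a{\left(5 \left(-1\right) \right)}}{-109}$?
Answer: $- \frac{1030}{109} \approx -9.4495$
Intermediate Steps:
$- 206 \frac{a{\left(5 \left(-1\right) \right)}}{-109} = - 206 \frac{5 \left(-1\right)}{-109} = - 206 \left(\left(-5\right) \left(- \frac{1}{109}\right)\right) = \left(-206\right) \frac{5}{109} = - \frac{1030}{109}$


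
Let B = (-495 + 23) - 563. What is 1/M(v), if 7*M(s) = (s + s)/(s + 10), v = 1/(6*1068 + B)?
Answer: 376117/2 ≈ 1.8806e+5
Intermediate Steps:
B = -1035 (B = -472 - 563 = -1035)
v = 1/5373 (v = 1/(6*1068 - 1035) = 1/(6408 - 1035) = 1/5373 ≈ 0.00018612)
M(s) = 2*s/(7*(10 + s)) (M(s) = ((s + s)/(s + 10))/7 = ((2*s)/(10 + s))/7 = (2*s/(10 + s))/7 = 2*s/(7*(10 + s)))
1/M(v) = 1/((2/7)*(1/5373)/(10 + 1/5373)) = 1/((2/7)*(1/5373)/(53731/5373)) = 1/((2/7)*(1/5373)*(5373/53731)) = 1/(2/376117) = 376117/2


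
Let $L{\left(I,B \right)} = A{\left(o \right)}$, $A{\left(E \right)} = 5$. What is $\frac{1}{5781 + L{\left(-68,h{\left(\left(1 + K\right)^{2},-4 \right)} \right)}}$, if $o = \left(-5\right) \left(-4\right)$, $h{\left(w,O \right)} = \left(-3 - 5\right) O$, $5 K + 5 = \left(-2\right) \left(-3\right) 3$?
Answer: $\frac{1}{5786} \approx 0.00017283$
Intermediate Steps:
$K = \frac{13}{5}$ ($K = -1 + \frac{\left(-2\right) \left(-3\right) 3}{5} = -1 + \frac{6 \cdot 3}{5} = -1 + \frac{1}{5} \cdot 18 = -1 + \frac{18}{5} = \frac{13}{5} \approx 2.6$)
$h{\left(w,O \right)} = - 8 O$
$o = 20$
$L{\left(I,B \right)} = 5$
$\frac{1}{5781 + L{\left(-68,h{\left(\left(1 + K\right)^{2},-4 \right)} \right)}} = \frac{1}{5781 + 5} = \frac{1}{5786}$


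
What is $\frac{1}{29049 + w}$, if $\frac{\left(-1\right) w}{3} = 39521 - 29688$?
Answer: $- \frac{1}{450} \approx -0.0022222$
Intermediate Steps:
$w = -29499$ ($w = - 3 \left(39521 - 29688\right) = \left(-3\right) 9833 = -29499$)
$\frac{1}{29049 + w} = \frac{1}{29049 - 29499} = \frac{1}{-450} = - \frac{1}{450}$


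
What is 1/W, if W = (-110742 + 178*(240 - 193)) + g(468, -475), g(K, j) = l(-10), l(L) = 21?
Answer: -1/102355 ≈ -9.7699e-6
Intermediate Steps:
g(K, j) = 21
W = -102355 (W = (-110742 + 178*(240 - 193)) + 21 = (-110742 + 178*47) + 21 = (-110742 + 8366) + 21 = -102376 + 21 = -102355)
1/W = 1/(-102355) = -1/102355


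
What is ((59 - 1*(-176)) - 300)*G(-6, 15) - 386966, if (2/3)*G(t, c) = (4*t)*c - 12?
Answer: -350696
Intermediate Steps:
G(t, c) = -18 + 6*c*t (G(t, c) = 3*((4*t)*c - 12)/2 = 3*(4*c*t - 12)/2 = 3*(-12 + 4*c*t)/2 = -18 + 6*c*t)
((59 - 1*(-176)) - 300)*G(-6, 15) - 386966 = ((59 - 1*(-176)) - 300)*(-18 + 6*15*(-6)) - 386966 = ((59 + 176) - 300)*(-18 - 540) - 386966 = (235 - 300)*(-558) - 386966 = -65*(-558) - 386966 = 36270 - 386966 = -350696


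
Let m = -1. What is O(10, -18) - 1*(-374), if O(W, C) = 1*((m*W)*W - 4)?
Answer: 270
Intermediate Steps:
O(W, C) = -4 - W² (O(W, C) = 1*((-W)*W - 4) = 1*(-W² - 4) = 1*(-4 - W²) = -4 - W²)
O(10, -18) - 1*(-374) = (-4 - 1*10²) - 1*(-374) = (-4 - 1*100) + 374 = (-4 - 100) + 374 = -104 + 374 = 270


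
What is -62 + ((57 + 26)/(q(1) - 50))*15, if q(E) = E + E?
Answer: -1407/16 ≈ -87.938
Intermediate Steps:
q(E) = 2*E
-62 + ((57 + 26)/(q(1) - 50))*15 = -62 + ((57 + 26)/(2*1 - 50))*15 = -62 + (83/(2 - 50))*15 = -62 + (83/(-48))*15 = -62 + (83*(-1/48))*15 = -62 - 83/48*15 = -62 - 415/16 = -1407/16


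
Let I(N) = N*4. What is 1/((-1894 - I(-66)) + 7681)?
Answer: 1/6051 ≈ 0.00016526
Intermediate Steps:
I(N) = 4*N
1/((-1894 - I(-66)) + 7681) = 1/((-1894 - 4*(-66)) + 7681) = 1/((-1894 - 1*(-264)) + 7681) = 1/((-1894 + 264) + 7681) = 1/(-1630 + 7681) = 1/6051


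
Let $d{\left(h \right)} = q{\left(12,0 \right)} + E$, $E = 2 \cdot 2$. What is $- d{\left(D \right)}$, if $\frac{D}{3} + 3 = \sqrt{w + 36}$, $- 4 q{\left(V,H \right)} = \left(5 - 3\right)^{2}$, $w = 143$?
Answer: $-3$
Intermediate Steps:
$q{\left(V,H \right)} = -1$ ($q{\left(V,H \right)} = - \frac{\left(5 - 3\right)^{2}}{4} = - \frac{2^{2}}{4} = \left(- \frac{1}{4}\right) 4 = -1$)
$E = 4$
$D = -9 + 3 \sqrt{179}$ ($D = -9 + 3 \sqrt{143 + 36} = -9 + 3 \sqrt{179} \approx 31.137$)
$d{\left(h \right)} = 3$ ($d{\left(h \right)} = -1 + 4 = 3$)
$- d{\left(D \right)} = \left(-1\right) 3 = -3$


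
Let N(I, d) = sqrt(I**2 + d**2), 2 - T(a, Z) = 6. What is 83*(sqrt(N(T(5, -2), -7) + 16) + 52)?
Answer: 4316 + 83*sqrt(16 + sqrt(65)) ≈ 4723.1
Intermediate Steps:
T(a, Z) = -4 (T(a, Z) = 2 - 1*6 = 2 - 6 = -4)
83*(sqrt(N(T(5, -2), -7) + 16) + 52) = 83*(sqrt(sqrt((-4)**2 + (-7)**2) + 16) + 52) = 83*(sqrt(sqrt(16 + 49) + 16) + 52) = 83*(sqrt(sqrt(65) + 16) + 52) = 83*(sqrt(16 + sqrt(65)) + 52) = 83*(52 + sqrt(16 + sqrt(65))) = 4316 + 83*sqrt(16 + sqrt(65))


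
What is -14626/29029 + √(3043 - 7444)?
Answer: -14626/29029 + 3*I*√489 ≈ -0.50384 + 66.34*I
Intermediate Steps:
-14626/29029 + √(3043 - 7444) = -14626*1/29029 + √(-4401) = -14626/29029 + 3*I*√489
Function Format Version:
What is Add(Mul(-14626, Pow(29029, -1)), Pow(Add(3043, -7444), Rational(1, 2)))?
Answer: Add(Rational(-14626, 29029), Mul(3, I, Pow(489, Rational(1, 2)))) ≈ Add(-0.50384, Mul(66.340, I))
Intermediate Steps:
Add(Mul(-14626, Pow(29029, -1)), Pow(Add(3043, -7444), Rational(1, 2))) = Add(Mul(-14626, Rational(1, 29029)), Pow(-4401, Rational(1, 2))) = Add(Rational(-14626, 29029), Mul(3, I, Pow(489, Rational(1, 2))))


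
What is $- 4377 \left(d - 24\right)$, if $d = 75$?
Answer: $-223227$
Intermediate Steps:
$- 4377 \left(d - 24\right) = - 4377 \left(75 - 24\right) = \left(-4377\right) 51 = -223227$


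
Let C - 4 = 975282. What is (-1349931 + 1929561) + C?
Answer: 1554916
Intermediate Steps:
C = 975286 (C = 4 + 975282 = 975286)
(-1349931 + 1929561) + C = (-1349931 + 1929561) + 975286 = 579630 + 975286 = 1554916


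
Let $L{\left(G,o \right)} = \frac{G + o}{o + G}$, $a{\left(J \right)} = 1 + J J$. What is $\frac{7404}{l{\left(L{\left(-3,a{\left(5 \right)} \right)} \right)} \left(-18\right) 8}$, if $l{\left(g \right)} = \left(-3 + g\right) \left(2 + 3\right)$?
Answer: $\frac{617}{120} \approx 5.1417$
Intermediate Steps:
$a{\left(J \right)} = 1 + J^{2}$
$L{\left(G,o \right)} = 1$ ($L{\left(G,o \right)} = \frac{G + o}{G + o} = 1$)
$l{\left(g \right)} = -15 + 5 g$ ($l{\left(g \right)} = \left(-3 + g\right) 5 = -15 + 5 g$)
$\frac{7404}{l{\left(L{\left(-3,a{\left(5 \right)} \right)} \right)} \left(-18\right) 8} = \frac{7404}{\left(-15 + 5 \cdot 1\right) \left(-18\right) 8} = \frac{7404}{\left(-15 + 5\right) \left(-18\right) 8} = \frac{7404}{\left(-10\right) \left(-18\right) 8} = \frac{7404}{180 \cdot 8} = \frac{7404}{1440} = 7404 \cdot \frac{1}{1440} = \frac{617}{120}$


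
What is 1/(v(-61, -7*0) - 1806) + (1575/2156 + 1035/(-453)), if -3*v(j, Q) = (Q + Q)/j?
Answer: -9328087/5999532 ≈ -1.5548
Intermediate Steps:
v(j, Q) = -2*Q/(3*j) (v(j, Q) = -(Q + Q)/(3*j) = -2*Q/(3*j))
1/(v(-61, -7*0) - 1806) + (1575/2156 + 1035/(-453)) = 1/(-⅔*(-7*0)/(-61) - 1806) + (1575/2156 + 1035/(-453)) = 1/(-⅔*0*(-1/61) - 1806) + (1575*(1/2156) + 1035*(-1/453)) = 1/(0 - 1806) + (225/308 - 345/151) = 1/(-1806) - 72285/46508 = -1/1806 - 72285/46508 = -9328087/5999532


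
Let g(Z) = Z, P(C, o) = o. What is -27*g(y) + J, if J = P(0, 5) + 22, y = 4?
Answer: -81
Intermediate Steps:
J = 27 (J = 5 + 22 = 27)
-27*g(y) + J = -27*4 + 27 = -108 + 27 = -81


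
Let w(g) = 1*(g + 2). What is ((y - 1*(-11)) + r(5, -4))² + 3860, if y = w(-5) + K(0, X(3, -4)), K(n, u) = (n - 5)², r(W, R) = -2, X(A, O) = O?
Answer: 4821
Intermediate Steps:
K(n, u) = (-5 + n)²
w(g) = 2 + g (w(g) = 1*(2 + g) = 2 + g)
y = 22 (y = (2 - 5) + (-5 + 0)² = -3 + (-5)² = -3 + 25 = 22)
((y - 1*(-11)) + r(5, -4))² + 3860 = ((22 - 1*(-11)) - 2)² + 3860 = ((22 + 11) - 2)² + 3860 = (33 - 2)² + 3860 = 31² + 3860 = 961 + 3860 = 4821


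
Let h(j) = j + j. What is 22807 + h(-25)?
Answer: 22757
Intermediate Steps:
h(j) = 2*j
22807 + h(-25) = 22807 + 2*(-25) = 22807 - 50 = 22757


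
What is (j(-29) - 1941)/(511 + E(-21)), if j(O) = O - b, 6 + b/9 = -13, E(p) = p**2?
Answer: -257/136 ≈ -1.8897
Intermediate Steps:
b = -171 (b = -54 + 9*(-13) = -54 - 117 = -171)
j(O) = 171 + O (j(O) = O - 1*(-171) = O + 171 = 171 + O)
(j(-29) - 1941)/(511 + E(-21)) = ((171 - 29) - 1941)/(511 + (-21)**2) = (142 - 1941)/(511 + 441) = -1799/952 = -1799*1/952 = -257/136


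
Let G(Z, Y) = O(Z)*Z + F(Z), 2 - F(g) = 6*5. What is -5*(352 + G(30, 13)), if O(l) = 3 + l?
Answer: -6570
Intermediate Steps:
F(g) = -28 (F(g) = 2 - 6*5 = 2 - 1*30 = 2 - 30 = -28)
G(Z, Y) = -28 + Z*(3 + Z) (G(Z, Y) = (3 + Z)*Z - 28 = Z*(3 + Z) - 28 = -28 + Z*(3 + Z))
-5*(352 + G(30, 13)) = -5*(352 + (-28 + 30*(3 + 30))) = -5*(352 + (-28 + 30*33)) = -5*(352 + (-28 + 990)) = -5*(352 + 962) = -5*1314 = -6570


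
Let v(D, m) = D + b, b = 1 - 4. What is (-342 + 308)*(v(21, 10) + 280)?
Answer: -10132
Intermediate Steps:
b = -3
v(D, m) = -3 + D (v(D, m) = D - 3 = -3 + D)
(-342 + 308)*(v(21, 10) + 280) = (-342 + 308)*((-3 + 21) + 280) = -34*(18 + 280) = -34*298 = -10132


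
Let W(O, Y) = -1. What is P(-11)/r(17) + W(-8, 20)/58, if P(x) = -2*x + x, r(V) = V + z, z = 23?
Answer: 299/1160 ≈ 0.25776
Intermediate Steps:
r(V) = 23 + V (r(V) = V + 23 = 23 + V)
P(x) = -x
P(-11)/r(17) + W(-8, 20)/58 = (-1*(-11))/(23 + 17) - 1/58 = 11/40 - 1*1/58 = 11*(1/40) - 1/58 = 11/40 - 1/58 = 299/1160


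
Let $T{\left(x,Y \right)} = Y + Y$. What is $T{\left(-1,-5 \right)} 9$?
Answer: $-90$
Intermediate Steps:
$T{\left(x,Y \right)} = 2 Y$
$T{\left(-1,-5 \right)} 9 = 2 \left(-5\right) 9 = \left(-10\right) 9 = -90$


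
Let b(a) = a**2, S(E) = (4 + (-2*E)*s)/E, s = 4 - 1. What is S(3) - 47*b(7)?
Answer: -6923/3 ≈ -2307.7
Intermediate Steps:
s = 3
S(E) = (4 - 6*E)/E (S(E) = (4 - 2*E*3)/E = (4 - 6*E)/E)
S(3) - 47*b(7) = (-6 + 4/3) - 47*7**2 = (-6 + 4*(1/3)) - 47*49 = (-6 + 4/3) - 2303 = -14/3 - 2303 = -6923/3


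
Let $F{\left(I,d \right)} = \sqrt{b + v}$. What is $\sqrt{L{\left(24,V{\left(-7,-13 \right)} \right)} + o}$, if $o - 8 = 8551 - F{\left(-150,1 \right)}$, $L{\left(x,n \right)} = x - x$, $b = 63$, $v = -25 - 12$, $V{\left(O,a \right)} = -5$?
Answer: $\sqrt{8559 - \sqrt{26}} \approx 92.487$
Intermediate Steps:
$v = -37$
$L{\left(x,n \right)} = 0$
$F{\left(I,d \right)} = \sqrt{26}$ ($F{\left(I,d \right)} = \sqrt{63 - 37} = \sqrt{26}$)
$o = 8559 - \sqrt{26}$ ($o = 8 + \left(8551 - \sqrt{26}\right) = 8559 - \sqrt{26} \approx 8553.9$)
$\sqrt{L{\left(24,V{\left(-7,-13 \right)} \right)} + o} = \sqrt{0 + \left(8559 - \sqrt{26}\right)} = \sqrt{8559 - \sqrt{26}}$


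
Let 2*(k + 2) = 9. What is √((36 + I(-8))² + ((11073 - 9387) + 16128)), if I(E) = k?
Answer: √77185/2 ≈ 138.91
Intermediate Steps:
k = 5/2 (k = -2 + (½)*9 = -2 + 9/2 = 5/2 ≈ 2.5000)
I(E) = 5/2
√((36 + I(-8))² + ((11073 - 9387) + 16128)) = √((36 + 5/2)² + ((11073 - 9387) + 16128)) = √((77/2)² + (1686 + 16128)) = √(5929/4 + 17814) = √(77185/4) = √77185/2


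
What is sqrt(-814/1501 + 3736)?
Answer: sqrt(8415989922)/1501 ≈ 61.118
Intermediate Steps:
sqrt(-814/1501 + 3736) = sqrt(5606922/1501) = sqrt(8415989922)/1501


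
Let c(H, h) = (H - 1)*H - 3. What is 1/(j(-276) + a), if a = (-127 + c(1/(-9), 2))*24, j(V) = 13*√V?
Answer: -568080/1779227269 - 9477*I*√69/3558454538 ≈ -0.00031928 - 2.2122e-5*I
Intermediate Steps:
c(H, h) = -3 + H*(-1 + H) (c(H, h) = (-1 + H)*H - 3 = H*(-1 + H) - 3 = -3 + H*(-1 + H))
a = -84160/27 (a = (-127 + (-3 + (1/(-9))² - 1/(-9)))*24 = (-127 + (-3 + (-⅑)² - 1*(-⅑)))*24 = (-127 + (-3 + 1/81 + ⅑))*24 = (-127 - 233/81)*24 = -10520/81*24 = -84160/27 ≈ -3117.0)
1/(j(-276) + a) = 1/(13*√(-276) - 84160/27) = 1/(13*(2*I*√69) - 84160/27) = 1/(26*I*√69 - 84160/27) = 1/(-84160/27 + 26*I*√69)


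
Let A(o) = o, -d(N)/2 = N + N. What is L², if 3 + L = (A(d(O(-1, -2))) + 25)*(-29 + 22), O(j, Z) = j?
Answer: 42436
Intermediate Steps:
d(N) = -4*N (d(N) = -2*(N + N) = -4*N)
L = -206 (L = -3 + (-4*(-1) + 25)*(-29 + 22) = -3 + (4 + 25)*(-7) = -3 + 29*(-7) = -3 - 203 = -206)
L² = (-206)² = 42436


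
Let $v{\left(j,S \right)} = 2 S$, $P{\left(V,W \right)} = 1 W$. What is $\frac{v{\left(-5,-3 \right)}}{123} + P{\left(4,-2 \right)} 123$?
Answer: $- \frac{10088}{41} \approx -246.05$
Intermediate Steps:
$P{\left(V,W \right)} = W$
$\frac{v{\left(-5,-3 \right)}}{123} + P{\left(4,-2 \right)} 123 = \frac{2 \left(-3\right)}{123} - 246 = \left(-6\right) \frac{1}{123} - 246 = - \frac{2}{41} - 246 = - \frac{10088}{41}$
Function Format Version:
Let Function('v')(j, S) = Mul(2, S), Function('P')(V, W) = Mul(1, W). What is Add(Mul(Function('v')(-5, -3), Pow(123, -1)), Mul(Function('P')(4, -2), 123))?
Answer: Rational(-10088, 41) ≈ -246.05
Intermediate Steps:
Function('P')(V, W) = W
Add(Mul(Function('v')(-5, -3), Pow(123, -1)), Mul(Function('P')(4, -2), 123)) = Add(Mul(Mul(2, -3), Pow(123, -1)), Mul(-2, 123)) = Add(Mul(-6, Rational(1, 123)), -246) = Add(Rational(-2, 41), -246) = Rational(-10088, 41)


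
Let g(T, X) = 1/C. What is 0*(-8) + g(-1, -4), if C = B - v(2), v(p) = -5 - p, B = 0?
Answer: ⅐ ≈ 0.14286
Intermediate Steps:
C = 7 (C = 0 - (-5 - 1*2) = 0 - (-5 - 2) = 0 - 1*(-7) = 0 + 7 = 7)
g(T, X) = ⅐ (g(T, X) = 1/7 = ⅐)
0*(-8) + g(-1, -4) = 0*(-8) + ⅐ = 0 + ⅐ = ⅐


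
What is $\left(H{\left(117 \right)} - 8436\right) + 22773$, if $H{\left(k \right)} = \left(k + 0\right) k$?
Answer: $28026$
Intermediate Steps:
$H{\left(k \right)} = k^{2}$ ($H{\left(k \right)} = k k = k^{2}$)
$\left(H{\left(117 \right)} - 8436\right) + 22773 = \left(117^{2} - 8436\right) + 22773 = \left(13689 - 8436\right) + 22773 = 5253 + 22773 = 28026$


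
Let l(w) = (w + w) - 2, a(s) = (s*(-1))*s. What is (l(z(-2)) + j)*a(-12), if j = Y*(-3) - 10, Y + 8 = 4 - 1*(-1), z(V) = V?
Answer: 1008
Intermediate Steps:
Y = -3 (Y = -8 + (4 - 1*(-1)) = -8 + (4 + 1) = -8 + 5 = -3)
a(s) = -s² (a(s) = (-s)*s = -s²)
l(w) = -2 + 2*w (l(w) = 2*w - 2 = -2 + 2*w)
j = -1 (j = -3*(-3) - 10 = 9 - 10 = -1)
(l(z(-2)) + j)*a(-12) = ((-2 + 2*(-2)) - 1)*(-1*(-12)²) = ((-2 - 4) - 1)*(-1*144) = (-6 - 1)*(-144) = -7*(-144) = 1008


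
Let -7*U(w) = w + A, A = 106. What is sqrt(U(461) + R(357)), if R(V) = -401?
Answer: I*sqrt(482) ≈ 21.954*I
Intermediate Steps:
U(w) = -106/7 - w/7 (U(w) = -(w + 106)/7 = -(106 + w)/7 = -106/7 - w/7)
sqrt(U(461) + R(357)) = sqrt((-106/7 - 1/7*461) - 401) = sqrt((-106/7 - 461/7) - 401) = sqrt(-81 - 401) = sqrt(-482) = I*sqrt(482)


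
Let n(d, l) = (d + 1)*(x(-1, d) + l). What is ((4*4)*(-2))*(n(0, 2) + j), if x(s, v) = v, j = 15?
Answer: -544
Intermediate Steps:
n(d, l) = (1 + d)*(d + l) (n(d, l) = (d + 1)*(d + l) = (1 + d)*(d + l))
((4*4)*(-2))*(n(0, 2) + j) = ((4*4)*(-2))*((0 + 2 + 0² + 0*2) + 15) = (16*(-2))*((0 + 2 + 0 + 0) + 15) = -32*(2 + 15) = -32*17 = -544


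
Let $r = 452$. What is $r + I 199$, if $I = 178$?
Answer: $35874$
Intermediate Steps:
$r + I 199 = 452 + 178 \cdot 199 = 452 + 35422 = 35874$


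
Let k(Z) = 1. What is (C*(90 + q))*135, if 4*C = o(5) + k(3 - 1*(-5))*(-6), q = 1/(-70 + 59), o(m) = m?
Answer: -133515/44 ≈ -3034.4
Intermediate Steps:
q = -1/11 (q = 1/(-11) = -1/11 ≈ -0.090909)
C = -¼ (C = (5 + 1*(-6))/4 = (5 - 6)/4 = (¼)*(-1) = -¼ ≈ -0.25000)
(C*(90 + q))*135 = -(90 - 1/11)/4*135 = -¼*989/11*135 = -989/44*135 = -133515/44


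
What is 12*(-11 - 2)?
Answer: -156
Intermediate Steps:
12*(-11 - 2) = 12*(-13) = -156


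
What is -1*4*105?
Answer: -420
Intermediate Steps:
-1*4*105 = -4*105 = -420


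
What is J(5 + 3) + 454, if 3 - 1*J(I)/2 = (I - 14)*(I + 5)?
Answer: 616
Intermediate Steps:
J(I) = 6 - 2*(-14 + I)*(5 + I) (J(I) = 6 - 2*(I - 14)*(I + 5) = 6 - 2*(-14 + I)*(5 + I))
J(5 + 3) + 454 = (146 - 2*(5 + 3)**2 + 18*(5 + 3)) + 454 = (146 - 2*8**2 + 18*8) + 454 = (146 - 2*64 + 144) + 454 = (146 - 128 + 144) + 454 = 162 + 454 = 616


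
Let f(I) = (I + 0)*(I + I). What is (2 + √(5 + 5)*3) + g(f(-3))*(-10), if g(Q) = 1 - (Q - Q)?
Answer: -8 + 3*√10 ≈ 1.4868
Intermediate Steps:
f(I) = 2*I² (f(I) = I*(2*I) = 2*I²)
g(Q) = 1 (g(Q) = 1 - 1*0 = 1 + 0 = 1)
(2 + √(5 + 5)*3) + g(f(-3))*(-10) = (2 + √(5 + 5)*3) + 1*(-10) = (2 + √10*3) - 10 = (2 + 3*√10) - 10 = -8 + 3*√10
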